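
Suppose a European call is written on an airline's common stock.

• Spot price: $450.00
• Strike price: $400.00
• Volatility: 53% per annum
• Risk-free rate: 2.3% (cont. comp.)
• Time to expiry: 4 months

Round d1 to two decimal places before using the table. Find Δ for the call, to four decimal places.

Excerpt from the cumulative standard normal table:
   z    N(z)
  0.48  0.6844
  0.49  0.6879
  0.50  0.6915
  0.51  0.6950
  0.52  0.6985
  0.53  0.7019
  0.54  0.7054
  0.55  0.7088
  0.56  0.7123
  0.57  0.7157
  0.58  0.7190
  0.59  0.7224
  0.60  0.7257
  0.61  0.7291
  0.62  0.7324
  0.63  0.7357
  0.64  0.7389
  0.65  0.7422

0.7123

σ√T = 0.53·√0.3333 = 0.3060
d₁ = [ln(450/400) + (0.023 + ½·0.53²)·0.3333] / (σ√T) = (0.1178 + 0.0545) / 0.3060 = 0.5630 which rounds to 0.56
N(d₁) = N(0.56) = 0.7123
Δ_call = N(d₁) = 0.7123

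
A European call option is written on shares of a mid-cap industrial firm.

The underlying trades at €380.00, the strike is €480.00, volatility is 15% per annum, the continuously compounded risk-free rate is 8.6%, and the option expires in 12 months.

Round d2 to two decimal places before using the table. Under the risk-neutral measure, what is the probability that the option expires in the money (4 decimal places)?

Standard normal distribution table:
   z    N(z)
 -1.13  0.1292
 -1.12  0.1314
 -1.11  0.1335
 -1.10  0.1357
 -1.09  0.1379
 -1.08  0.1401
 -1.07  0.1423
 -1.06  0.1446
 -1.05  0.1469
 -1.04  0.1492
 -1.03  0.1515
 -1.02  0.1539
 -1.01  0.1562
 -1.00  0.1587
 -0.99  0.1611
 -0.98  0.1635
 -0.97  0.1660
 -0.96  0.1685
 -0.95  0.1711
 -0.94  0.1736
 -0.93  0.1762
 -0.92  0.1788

σ√T = 0.15 × 1.0000 = 0.1500
d₁ = [ln(380/480) + (0.086 + 0.15²/2)·1] / 0.1500 = [-0.2336 + 0.0972] / 0.1500 = -0.9091 ≈ -0.91
d₂ = d₁ − σ√T = -0.9091 − 0.1500 = -1.0591 ≈ -1.06
Risk-neutral Pr[S_T > K] = N(d₂) = N(-1.06) = 0.1446

0.1446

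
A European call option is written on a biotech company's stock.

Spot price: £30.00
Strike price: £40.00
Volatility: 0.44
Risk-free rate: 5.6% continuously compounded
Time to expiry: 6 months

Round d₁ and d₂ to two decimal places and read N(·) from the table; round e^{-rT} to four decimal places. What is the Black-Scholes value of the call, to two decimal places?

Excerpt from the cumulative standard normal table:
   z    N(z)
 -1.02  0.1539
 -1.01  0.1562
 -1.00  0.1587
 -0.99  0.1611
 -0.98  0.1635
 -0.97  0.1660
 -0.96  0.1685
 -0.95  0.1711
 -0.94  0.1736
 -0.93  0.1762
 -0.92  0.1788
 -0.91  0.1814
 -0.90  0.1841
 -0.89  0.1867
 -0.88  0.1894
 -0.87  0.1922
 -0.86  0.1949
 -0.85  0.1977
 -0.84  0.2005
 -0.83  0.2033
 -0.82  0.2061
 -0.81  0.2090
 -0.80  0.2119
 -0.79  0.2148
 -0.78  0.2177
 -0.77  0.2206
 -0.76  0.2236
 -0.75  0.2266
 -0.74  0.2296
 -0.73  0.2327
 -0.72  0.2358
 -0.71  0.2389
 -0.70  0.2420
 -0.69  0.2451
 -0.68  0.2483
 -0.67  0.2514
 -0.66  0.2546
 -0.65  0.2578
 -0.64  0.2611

T = 0.5;  σ√T = 0.3111
d₁ = [ln(30/40) + (0.056 + 0.44²/2)·0.5] / 0.3111 = [-0.2877 + 0.0764] / 0.3111 = -0.6791 → -0.68
d₂ = d₁ − σ√T = -0.6791 − 0.3111 = -0.9902 → -0.99
e^(−rT) = e^(−0.056·0.5) = 0.9724
N(d₁) = N(-0.68) = 0.2483;  N(d₂) = N(-0.99) = 0.1611
C = 30·0.2483 − 40·0.9724·0.1611 = 7.4490 − 6.2661 = 1.1829

£1.18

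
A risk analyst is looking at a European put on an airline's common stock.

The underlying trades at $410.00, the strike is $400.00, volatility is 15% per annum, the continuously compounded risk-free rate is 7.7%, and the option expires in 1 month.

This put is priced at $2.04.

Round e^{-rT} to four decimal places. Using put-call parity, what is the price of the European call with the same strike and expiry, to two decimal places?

exp(−rT) = exp(−0.077·0.08333) = 0.9936
Put-call parity: C − P = S − K·e^(−rT) = 410 − 400·0.9936 = 410 − 397.4400 = 12.5600
C = P + (C − P) = 2.04 + (12.5600) = 14.6000

$14.60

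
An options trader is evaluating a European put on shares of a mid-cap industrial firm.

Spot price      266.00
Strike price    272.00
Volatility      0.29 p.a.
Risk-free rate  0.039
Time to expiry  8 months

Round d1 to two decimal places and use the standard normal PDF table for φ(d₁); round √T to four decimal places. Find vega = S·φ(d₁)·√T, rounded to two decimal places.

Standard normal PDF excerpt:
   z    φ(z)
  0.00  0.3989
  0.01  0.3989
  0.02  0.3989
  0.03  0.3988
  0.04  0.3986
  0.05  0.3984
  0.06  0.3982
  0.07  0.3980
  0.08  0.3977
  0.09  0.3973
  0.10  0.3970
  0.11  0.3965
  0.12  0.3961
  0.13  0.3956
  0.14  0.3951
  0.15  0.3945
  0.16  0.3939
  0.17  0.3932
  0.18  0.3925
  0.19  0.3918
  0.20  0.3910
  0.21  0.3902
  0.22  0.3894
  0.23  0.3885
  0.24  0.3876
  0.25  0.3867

85.92

σ√T = 0.29·√0.6667 = 0.2368
d₁ = [ln(266/272) + (0.039 + ½·0.29²)·0.6667] / (σ√T) = (-0.0223 + 0.0540) / 0.2368 = 0.1340 which rounds to 0.13
√T = √0.6667 = 0.8165
φ(d₁) = φ(0.13) = 0.3956
vega = S·φ(d₁)·√T = 266·0.3956·0.8165 = 85.9200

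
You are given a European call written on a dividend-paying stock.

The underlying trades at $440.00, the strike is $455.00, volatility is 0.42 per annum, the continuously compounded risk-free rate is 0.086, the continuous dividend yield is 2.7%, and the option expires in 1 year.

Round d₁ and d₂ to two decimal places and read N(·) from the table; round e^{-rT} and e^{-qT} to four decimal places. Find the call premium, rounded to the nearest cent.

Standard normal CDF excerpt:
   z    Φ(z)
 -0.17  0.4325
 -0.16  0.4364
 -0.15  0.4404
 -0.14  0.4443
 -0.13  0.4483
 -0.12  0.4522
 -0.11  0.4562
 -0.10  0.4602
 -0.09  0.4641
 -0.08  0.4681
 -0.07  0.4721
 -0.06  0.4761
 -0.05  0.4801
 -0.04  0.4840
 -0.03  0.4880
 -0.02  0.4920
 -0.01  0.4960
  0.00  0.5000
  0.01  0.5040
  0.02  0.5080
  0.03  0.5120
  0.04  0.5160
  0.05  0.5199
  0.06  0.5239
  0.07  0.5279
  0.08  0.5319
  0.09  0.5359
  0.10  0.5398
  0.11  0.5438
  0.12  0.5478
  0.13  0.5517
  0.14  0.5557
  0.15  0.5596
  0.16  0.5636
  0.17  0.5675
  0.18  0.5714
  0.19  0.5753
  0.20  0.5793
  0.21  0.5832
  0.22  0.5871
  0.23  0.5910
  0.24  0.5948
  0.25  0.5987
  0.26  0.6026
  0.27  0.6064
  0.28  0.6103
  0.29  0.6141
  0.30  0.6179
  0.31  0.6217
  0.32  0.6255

σ√T = 0.42·√1 = 0.4200
ln(S/K) + (r − q + σ²/2)T = ln(440/455) + (0.086 − 0.027 + 0.42²/2)·1 = -0.0335 + 0.1472 = 0.1137
d₁ = 0.1137 / 0.4200 = 0.2707 ≈ 0.27
d₂ = d₁ − σ√T = 0.2707 − 0.4200 = -0.1493 ≈ -0.15
exp(−qT) = exp(−0.027·1) = 0.9734;  exp(−rT) = exp(−0.086·1) = 0.9176
N(d₁) = N(0.27) = 0.6064;  N(d₂) = N(-0.15) = 0.4404
C = 440·0.9734·0.6064 − 455·0.9176·0.4404 = 259.7187 − 183.8705 = 75.8482

$75.85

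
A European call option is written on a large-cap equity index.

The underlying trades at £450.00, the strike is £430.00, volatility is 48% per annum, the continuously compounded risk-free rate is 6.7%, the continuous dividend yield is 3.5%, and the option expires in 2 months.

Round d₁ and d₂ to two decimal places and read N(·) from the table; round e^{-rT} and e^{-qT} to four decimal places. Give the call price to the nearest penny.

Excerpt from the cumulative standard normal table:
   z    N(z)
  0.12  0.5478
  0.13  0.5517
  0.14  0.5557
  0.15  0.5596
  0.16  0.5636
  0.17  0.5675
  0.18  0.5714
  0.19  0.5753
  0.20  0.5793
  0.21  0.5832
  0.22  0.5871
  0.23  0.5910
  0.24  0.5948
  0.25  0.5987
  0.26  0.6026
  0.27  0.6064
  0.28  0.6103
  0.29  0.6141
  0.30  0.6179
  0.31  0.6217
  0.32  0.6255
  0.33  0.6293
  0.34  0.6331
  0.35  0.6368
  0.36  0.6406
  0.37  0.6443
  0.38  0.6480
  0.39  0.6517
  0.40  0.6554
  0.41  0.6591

σ√T = 0.48·√0.1667 = 0.1960
ln(S/K) + (r − q + σ²/2)T = ln(450/430) + (0.067 − 0.035 + 0.48²/2)·0.1667 = 0.0455 + 0.0245 = 0.0700
d₁ = 0.0700 / 0.1960 = 0.3572 → 0.36
d₂ = d₁ − σ√T = 0.3572 − 0.1960 = 0.1612 → 0.16
e^(−qT) = e^(−0.035·0.1667) = 0.9942;  e^(−rT) = e^(−0.067·0.1667) = 0.9889
C = 450·0.9942·N(0.36) − 430·0.9889·N(0.16) = 450·0.9942·0.6406 − 430·0.9889·0.5636 = 286.5980 − 239.6579 = 46.9401

£46.94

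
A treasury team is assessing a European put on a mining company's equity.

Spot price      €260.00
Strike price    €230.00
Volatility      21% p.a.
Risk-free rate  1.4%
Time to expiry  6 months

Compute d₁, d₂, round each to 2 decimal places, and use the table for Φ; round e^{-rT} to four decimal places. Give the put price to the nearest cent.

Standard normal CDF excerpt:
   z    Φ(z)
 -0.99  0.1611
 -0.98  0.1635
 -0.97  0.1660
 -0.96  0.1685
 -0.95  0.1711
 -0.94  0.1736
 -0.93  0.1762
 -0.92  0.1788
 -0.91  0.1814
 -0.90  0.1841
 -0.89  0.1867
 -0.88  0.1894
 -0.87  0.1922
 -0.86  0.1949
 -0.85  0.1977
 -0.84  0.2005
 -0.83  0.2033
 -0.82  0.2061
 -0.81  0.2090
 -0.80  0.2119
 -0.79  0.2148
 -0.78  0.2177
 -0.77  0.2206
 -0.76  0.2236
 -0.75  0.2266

σ√T = 0.21 × 0.7071 = 0.1485
ln(S/K) + (r + σ²/2)T = ln(260/230) + (0.014 + 0.21²/2)·0.5 = 0.1226 + 0.0180 = 0.1406
d₁ = 0.1406 / 0.1485 = 0.9470 ⇒ 0.95
d₂ = d₁ − σ√T = 0.9470 − 0.1485 = 0.7985 ⇒ 0.80
e^(−rT) = e^(−0.014·0.5) = 0.9930
P = 230·0.9930·N(-0.80) − 260·N(-0.95) = 230·0.9930·0.2119 − 260·0.1711 = 48.3958 − 44.4860 = 3.9098

€3.91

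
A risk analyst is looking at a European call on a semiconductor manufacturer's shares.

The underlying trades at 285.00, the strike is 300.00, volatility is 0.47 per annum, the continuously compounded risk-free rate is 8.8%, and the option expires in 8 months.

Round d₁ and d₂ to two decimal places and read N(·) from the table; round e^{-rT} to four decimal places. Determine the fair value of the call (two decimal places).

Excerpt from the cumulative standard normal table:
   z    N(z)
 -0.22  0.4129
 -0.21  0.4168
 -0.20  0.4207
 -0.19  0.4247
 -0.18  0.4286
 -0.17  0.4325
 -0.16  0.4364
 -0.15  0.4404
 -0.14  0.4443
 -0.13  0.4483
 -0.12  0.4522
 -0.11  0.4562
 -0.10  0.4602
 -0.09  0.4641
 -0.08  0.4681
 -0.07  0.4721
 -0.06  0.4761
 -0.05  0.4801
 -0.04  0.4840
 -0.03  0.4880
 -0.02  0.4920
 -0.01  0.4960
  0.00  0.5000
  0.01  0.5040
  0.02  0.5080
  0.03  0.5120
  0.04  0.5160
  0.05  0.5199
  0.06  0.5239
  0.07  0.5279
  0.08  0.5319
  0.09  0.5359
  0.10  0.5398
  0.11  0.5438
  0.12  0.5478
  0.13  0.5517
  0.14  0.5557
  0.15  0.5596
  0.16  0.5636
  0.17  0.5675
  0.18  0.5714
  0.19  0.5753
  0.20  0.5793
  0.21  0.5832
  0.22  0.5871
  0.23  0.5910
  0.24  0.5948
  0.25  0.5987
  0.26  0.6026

43.86

T = 0.6667;  σ√T = 0.3838
d₁ = [ln(285/300) + (0.088 + ½·0.47²)·0.6667] / (σ√T) = (-0.0513 + 0.1323) / 0.3838 = 0.2111 ≈ 0.21
d₂ = 0.2111 − 0.3838 = -0.1727 ≈ -0.17
e^(−rT) = e^(−0.088·0.6667) = 0.9430
C = 285·N(0.21) − 300·0.9430·N(-0.17) = 285·0.5832 − 300·0.9430·0.4325 = 166.2120 − 122.3542 = 43.8578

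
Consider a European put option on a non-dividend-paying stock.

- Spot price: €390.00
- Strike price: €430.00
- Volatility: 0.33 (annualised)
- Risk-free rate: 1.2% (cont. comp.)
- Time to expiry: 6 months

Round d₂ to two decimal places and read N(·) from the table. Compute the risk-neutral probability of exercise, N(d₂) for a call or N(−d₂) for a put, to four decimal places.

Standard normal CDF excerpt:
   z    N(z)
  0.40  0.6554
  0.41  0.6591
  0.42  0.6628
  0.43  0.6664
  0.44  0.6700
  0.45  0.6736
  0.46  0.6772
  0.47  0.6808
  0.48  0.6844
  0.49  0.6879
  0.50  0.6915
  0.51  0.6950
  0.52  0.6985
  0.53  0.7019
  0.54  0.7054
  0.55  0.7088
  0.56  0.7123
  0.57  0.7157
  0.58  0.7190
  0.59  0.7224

0.6950

T = 0.5;  σ√T = 0.2333
d₁ = [ln(390/430) + (0.012 + 0.33²/2)·0.5] / 0.2333 = [-0.0976 + 0.0332] / 0.2333 = -0.2760 → -0.28
d₂ = d₁ − σ√T = -0.2760 − 0.2333 = -0.5094 → -0.51
Pr(exercise) under Q = N(−d₂) = N(0.51) = 0.6950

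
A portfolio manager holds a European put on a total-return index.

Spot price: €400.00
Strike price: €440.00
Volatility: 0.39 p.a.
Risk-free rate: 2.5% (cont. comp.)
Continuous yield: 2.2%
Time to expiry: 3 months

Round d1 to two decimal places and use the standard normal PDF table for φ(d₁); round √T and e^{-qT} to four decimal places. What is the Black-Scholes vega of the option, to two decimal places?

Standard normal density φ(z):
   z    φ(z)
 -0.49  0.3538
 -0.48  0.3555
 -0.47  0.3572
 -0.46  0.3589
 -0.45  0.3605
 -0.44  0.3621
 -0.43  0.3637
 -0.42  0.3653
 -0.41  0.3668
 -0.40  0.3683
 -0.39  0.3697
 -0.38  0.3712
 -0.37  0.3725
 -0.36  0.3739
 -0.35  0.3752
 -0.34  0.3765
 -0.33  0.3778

73.53

T = 0.25;  σ√T = 0.1950
d₁ = [ln(400/440) + (0.025 − 0.022 + 0.39²/2)·0.25] / 0.1950 = [-0.0953 + 0.0198] / 0.1950 = -0.3874 ≈ -0.39
√T = √0.25 = 0.5000
φ(d₁) = φ(-0.39) = 0.3697
e^(−qT) = e^(−0.022·0.25) = 0.9945
vega = S·e^(−qT)·φ(d₁)·√T = 400·0.9945·0.3697·0.5000 = 73.5333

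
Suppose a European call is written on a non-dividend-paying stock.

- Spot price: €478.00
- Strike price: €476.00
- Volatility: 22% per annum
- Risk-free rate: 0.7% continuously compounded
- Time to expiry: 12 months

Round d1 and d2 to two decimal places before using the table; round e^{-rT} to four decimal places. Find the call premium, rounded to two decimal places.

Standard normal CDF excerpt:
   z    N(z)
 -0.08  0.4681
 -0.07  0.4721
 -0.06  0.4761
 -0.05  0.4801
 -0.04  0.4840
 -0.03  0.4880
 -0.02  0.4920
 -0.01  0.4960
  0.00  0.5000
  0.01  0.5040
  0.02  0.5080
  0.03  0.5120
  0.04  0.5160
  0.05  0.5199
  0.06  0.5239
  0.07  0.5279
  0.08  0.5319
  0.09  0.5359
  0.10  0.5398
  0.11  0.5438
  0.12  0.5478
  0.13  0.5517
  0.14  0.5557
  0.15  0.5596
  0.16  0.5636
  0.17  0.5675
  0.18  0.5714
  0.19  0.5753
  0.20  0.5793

T = 1;  σ√T = 0.2200
d₁ = [ln(478/476) + (0.007 + 0.22²/2)·1] / 0.2200 = [0.0042 + 0.0312] / 0.2200 = 0.1609 ⇒ 0.16
d₂ = d₁ − σ√T = 0.1609 − 0.2200 = -0.0591 ⇒ -0.06
e^(−rT) = e^(−0.007·1) = 0.9930
N(d₁) = N(0.16) = 0.5636;  N(d₂) = N(-0.06) = 0.4761
C = 478·0.5636 − 476·0.9930·0.4761 = 269.4008 − 225.0372 = 44.3636

€44.36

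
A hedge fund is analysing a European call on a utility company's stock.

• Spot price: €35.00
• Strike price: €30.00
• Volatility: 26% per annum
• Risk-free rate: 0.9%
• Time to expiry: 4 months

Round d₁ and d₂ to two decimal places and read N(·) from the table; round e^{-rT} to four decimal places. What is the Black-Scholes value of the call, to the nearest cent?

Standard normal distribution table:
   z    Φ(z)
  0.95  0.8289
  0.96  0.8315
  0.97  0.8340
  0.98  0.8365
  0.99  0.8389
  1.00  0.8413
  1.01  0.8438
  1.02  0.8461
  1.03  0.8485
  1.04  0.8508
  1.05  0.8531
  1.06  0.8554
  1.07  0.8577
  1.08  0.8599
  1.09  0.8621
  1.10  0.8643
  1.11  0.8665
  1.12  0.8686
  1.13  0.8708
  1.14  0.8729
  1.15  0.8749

€5.46

σ√T = 0.26·√0.3333 = 0.1501
d₁ = [ln(35/30) + (0.009 + 0.26²/2)·0.3333] / 0.1501 = [0.1542 + 0.0143] / 0.1501 = 1.1220 ≈ 1.12
d₂ = d₁ − σ√T = 1.1220 − 0.1501 = 0.9718 ≈ 0.97
exp(−rT) = exp(−0.009·0.3333) = 0.9970
N(d₁) = N(1.12) = 0.8686;  N(d₂) = N(0.97) = 0.8340
C = 35·0.8686 − 30·0.9970·0.8340 = 30.4010 − 24.9449 = 5.4561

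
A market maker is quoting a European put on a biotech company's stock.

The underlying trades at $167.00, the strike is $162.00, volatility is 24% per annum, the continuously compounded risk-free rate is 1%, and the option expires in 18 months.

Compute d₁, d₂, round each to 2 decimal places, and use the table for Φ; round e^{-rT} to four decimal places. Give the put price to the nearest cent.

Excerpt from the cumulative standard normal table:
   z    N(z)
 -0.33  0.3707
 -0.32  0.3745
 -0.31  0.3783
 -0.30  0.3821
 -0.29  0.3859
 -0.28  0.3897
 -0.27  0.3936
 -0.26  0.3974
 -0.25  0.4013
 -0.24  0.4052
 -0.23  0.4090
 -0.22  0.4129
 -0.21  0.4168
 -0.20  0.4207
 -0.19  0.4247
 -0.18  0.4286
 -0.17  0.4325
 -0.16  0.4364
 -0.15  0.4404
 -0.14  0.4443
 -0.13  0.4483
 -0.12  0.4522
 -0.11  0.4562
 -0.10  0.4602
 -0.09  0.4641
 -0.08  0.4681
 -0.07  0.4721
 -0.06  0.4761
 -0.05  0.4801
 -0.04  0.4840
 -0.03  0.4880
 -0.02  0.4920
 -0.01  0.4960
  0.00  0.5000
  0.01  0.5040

$15.34

σ√T = 0.24 × 1.2247 = 0.2939
ln(S/K) + (r + σ²/2)T = ln(167/162) + (0.01 + 0.24²/2)·1.5 = 0.0304 + 0.0582 = 0.0886
d₁ = 0.0886 / 0.2939 = 0.3014 ≈ 0.30
d₂ = d₁ − σ√T = 0.3014 − 0.2939 = 0.0075 ≈ 0.01
e^(−rT) = e^(−0.01·1.5) = 0.9851
N(−d₂) = N(-0.01) = 0.4960;  N(−d₁) = N(-0.30) = 0.3821
P = 162·0.9851·0.4960 − 167·0.3821 = 79.1548 − 63.8107 = 15.3441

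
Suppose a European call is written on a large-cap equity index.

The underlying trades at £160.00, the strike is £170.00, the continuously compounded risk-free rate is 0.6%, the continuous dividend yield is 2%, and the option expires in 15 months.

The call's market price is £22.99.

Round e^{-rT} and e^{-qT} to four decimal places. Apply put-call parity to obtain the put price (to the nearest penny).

£35.67

exp(−qT) = exp(−0.02·1.25) = 0.9753;  exp(−rT) = exp(−0.006·1.25) = 0.9925
Put-call parity: C − P = S·e^(−qT) − K·e^(−rT) = 160·0.9753 − 170·0.9925 = 156.0480 − 168.7250 = -12.6770
P = C − (C − P) = 22.99 − (-12.6770) = 35.6670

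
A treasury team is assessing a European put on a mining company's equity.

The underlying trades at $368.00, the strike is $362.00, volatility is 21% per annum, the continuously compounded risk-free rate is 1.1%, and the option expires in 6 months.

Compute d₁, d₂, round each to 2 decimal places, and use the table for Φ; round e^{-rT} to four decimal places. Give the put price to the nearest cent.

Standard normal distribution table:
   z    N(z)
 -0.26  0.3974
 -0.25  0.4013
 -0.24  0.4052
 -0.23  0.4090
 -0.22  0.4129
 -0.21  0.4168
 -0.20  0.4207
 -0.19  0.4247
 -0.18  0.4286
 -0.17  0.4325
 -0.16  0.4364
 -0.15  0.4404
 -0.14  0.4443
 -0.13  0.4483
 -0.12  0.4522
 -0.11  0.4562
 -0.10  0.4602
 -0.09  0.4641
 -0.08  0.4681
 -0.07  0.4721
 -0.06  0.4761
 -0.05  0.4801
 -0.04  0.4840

σ√T = 0.21 × 0.7071 = 0.1485
d₁ = [ln(368/362) + (0.011 + ½·0.21²)·0.5] / (σ√T) = (0.0164 + 0.0165) / 0.1485 = 0.2220 ⇒ 0.22
d₂ = 0.2220 − 0.1485 = 0.0735 ⇒ 0.07
exp(−rT) = exp(−0.011·0.5) = 0.9945
N(−d₂) = N(-0.07) = 0.4721;  N(−d₁) = N(-0.22) = 0.4129
P = 362·0.9945·0.4721 − 368·0.4129 = 169.9602 − 151.9472 = 18.0130

$18.01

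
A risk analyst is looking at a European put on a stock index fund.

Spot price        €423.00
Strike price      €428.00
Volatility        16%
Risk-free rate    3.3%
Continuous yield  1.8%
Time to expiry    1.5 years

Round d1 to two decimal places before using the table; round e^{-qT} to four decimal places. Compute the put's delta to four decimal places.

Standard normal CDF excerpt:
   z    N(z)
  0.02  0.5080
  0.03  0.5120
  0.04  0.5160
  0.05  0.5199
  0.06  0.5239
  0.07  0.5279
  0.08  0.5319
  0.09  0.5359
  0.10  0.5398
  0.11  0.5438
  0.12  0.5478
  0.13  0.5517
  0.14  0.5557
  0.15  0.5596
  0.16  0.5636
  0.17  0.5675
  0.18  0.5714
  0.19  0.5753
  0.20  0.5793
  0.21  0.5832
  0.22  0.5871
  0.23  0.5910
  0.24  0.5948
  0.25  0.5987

-0.4287

σ√T = 0.16·√1.5 = 0.1960
ln(S/K) + (r − q + σ²/2)T = ln(423/428) + (0.033 − 0.018 + 0.16²/2)·1.5 = -0.0118 + 0.0417 = 0.0299
d₁ = 0.0299 / 0.1960 = 0.1528 → 0.15
N(d₁) = N(0.15) = 0.5596
Δ_put = e^(−qT)·(N(d₁) − 1) = 0.9734·(0.5596 − 1) = -0.4287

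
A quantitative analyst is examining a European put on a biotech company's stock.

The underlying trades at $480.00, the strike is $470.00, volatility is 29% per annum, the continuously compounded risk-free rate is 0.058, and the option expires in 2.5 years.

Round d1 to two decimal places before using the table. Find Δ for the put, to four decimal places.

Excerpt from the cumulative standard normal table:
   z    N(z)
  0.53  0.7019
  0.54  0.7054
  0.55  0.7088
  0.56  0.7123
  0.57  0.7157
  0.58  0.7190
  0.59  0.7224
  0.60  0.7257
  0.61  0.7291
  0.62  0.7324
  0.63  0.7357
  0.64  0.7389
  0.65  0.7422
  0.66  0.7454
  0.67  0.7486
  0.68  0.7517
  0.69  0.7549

σ√T = 0.29·√2.5 = 0.4585
d₁ = [ln(480/470) + (0.058 + 0.29²/2)·2.5] / 0.4585 = [0.0211 + 0.2501] / 0.4585 = 0.5914 ≈ 0.59
N(d₁) = N(0.59) = 0.7224
Δ_put = N(d₁) − 1 = 0.7224 − 1 = -0.2776

-0.2776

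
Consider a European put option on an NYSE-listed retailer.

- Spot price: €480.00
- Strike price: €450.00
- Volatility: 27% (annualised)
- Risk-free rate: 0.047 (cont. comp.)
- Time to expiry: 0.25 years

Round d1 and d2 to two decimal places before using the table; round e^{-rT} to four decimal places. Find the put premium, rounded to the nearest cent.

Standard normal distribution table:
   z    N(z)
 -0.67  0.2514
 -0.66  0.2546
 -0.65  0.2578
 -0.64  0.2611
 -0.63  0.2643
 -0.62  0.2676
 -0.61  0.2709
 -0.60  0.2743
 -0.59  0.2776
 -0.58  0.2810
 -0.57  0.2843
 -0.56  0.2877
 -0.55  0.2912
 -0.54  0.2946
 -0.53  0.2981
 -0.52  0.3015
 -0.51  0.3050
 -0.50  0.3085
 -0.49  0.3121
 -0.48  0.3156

σ√T = 0.27 × 0.5000 = 0.1350
d₁ = [ln(480/450) + (0.047 + ½·0.27²)·0.25] / (σ√T) = (0.0645 + 0.0209) / 0.1350 = 0.6326 → 0.63
d₂ = 0.6326 − 0.1350 = 0.4976 → 0.50
exp(−rT) = exp(−0.047·0.25) = 0.9883
P = 450·0.9883·N(-0.50) − 480·N(-0.63) = 450·0.9883·0.3085 − 480·0.2643 = 137.2007 − 126.8640 = 10.3367

€10.34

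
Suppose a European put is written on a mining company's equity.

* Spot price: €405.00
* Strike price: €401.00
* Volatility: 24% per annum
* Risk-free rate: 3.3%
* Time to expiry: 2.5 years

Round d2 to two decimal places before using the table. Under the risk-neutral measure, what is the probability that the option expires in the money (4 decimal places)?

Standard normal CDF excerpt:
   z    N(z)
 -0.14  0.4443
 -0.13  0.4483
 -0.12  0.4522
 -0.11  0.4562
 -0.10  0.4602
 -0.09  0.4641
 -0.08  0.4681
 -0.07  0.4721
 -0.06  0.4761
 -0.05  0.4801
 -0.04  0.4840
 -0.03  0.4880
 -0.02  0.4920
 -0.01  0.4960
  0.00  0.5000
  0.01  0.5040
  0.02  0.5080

T = 2.5;  σ√T = 0.3795
d₁ = [ln(405/401) + (0.033 + 0.24²/2)·2.5] / 0.3795 = [0.0099 + 0.1545] / 0.3795 = 0.4333 → 0.43
d₂ = d₁ − σ√T = 0.4333 − 0.3795 = 0.0538 → 0.05
Pr(exercise) under Q = N(−d₂) = N(-0.05) = 0.4801

0.4801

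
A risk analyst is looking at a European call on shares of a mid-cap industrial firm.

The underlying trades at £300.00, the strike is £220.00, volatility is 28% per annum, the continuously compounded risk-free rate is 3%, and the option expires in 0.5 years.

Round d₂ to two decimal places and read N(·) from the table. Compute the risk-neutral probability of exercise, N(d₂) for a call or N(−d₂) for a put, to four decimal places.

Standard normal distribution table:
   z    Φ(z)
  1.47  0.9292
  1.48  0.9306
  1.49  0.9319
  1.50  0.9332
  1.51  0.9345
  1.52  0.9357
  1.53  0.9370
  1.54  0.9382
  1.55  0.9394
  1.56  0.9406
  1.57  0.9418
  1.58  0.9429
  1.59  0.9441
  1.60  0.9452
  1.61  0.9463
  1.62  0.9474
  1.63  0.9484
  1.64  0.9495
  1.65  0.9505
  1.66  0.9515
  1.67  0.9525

T = 0.5;  σ√T = 0.1980
d₁ = [ln(300/220) + (0.03 + ½·0.28²)·0.5] / (σ√T) = (0.3102 + 0.0346) / 0.1980 = 1.7413 which rounds to 1.74
d₂ = 1.7413 − 0.1980 = 1.5433 which rounds to 1.54
Risk-neutral Pr[S_T > K] = N(d₂) = N(1.54) = 0.9382

0.9382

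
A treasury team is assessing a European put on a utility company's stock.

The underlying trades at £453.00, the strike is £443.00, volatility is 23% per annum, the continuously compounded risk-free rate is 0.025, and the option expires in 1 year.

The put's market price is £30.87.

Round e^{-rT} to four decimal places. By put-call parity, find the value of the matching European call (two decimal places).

e^(−rT) = e^(−0.025·1) = 0.9753
Put-call parity: C − P = S − K·e^(−rT) = 453 − 443·0.9753 = 453 − 432.0579 = 20.9421
C = P + (C − P) = 30.87 + (20.9421) = 51.8121

£51.81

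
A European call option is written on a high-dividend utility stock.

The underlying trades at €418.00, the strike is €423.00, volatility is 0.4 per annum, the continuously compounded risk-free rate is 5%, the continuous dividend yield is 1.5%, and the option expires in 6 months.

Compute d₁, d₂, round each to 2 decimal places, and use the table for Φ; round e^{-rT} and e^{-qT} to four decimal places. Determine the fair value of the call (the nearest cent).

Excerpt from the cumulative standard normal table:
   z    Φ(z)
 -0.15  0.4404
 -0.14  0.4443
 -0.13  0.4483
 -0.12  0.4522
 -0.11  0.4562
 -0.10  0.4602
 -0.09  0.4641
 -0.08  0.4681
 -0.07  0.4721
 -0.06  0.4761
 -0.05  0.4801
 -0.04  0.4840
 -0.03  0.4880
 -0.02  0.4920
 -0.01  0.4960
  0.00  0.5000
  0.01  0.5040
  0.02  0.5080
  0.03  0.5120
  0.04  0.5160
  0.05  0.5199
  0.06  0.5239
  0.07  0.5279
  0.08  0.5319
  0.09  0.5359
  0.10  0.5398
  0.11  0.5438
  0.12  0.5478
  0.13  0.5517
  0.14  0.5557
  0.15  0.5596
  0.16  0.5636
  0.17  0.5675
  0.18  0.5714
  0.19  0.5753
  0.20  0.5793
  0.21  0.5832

€47.26

T = 0.5;  σ√T = 0.2828
d₁ = [ln(418/423) + (0.05 − 0.015 + ½·0.4²)·0.5] / (σ√T) = (-0.0119 + 0.0575) / 0.2828 = 0.1613 → 0.16
d₂ = 0.1613 − 0.2828 = -0.1216 → -0.12
e^(−qT) = e^(−0.015·0.5) = 0.9925;  e^(−rT) = e^(−0.05·0.5) = 0.9753
N(d₁) = N(0.16) = 0.5636;  N(d₂) = N(-0.12) = 0.4522
C = 418·0.9925·0.5636 − 423·0.9753·0.4522 = 233.8179 − 186.5560 = 47.2619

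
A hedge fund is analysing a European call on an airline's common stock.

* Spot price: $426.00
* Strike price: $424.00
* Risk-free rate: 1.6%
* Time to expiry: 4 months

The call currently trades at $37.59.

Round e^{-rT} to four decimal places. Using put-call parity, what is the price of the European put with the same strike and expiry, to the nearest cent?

$33.34

e^(−rT) = e^(−0.016·0.3333) = 0.9947
Put-call parity: C − P = S − K·e^(−rT) = 426 − 424·0.9947 = 426 − 421.7528 = 4.2472
P = C − (C − P) = 37.59 − (4.2472) = 33.3428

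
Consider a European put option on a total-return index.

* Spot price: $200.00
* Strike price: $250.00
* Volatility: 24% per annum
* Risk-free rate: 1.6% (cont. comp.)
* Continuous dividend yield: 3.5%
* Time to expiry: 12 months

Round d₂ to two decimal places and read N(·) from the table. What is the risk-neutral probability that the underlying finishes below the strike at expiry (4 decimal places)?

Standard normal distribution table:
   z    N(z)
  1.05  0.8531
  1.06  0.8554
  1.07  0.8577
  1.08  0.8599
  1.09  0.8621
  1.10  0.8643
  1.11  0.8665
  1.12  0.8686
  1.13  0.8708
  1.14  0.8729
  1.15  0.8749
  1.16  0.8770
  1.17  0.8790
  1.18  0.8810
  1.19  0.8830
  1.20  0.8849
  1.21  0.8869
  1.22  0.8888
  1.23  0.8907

σ√T = 0.24 × 1.0000 = 0.2400
ln(S/K) + (r − q + σ²/2)T = ln(200/250) + (0.016 − 0.035 + 0.24²/2)·1 = -0.2231 + 0.0098 = -0.2133
d₁ = -0.2133 / 0.2400 = -0.8889 which rounds to -0.89
d₂ = d₁ − σ√T = -0.8889 − 0.2400 = -1.1289 which rounds to -1.13
Pr(exercise) under Q = N(−d₂) = N(1.13) = 0.8708

0.8708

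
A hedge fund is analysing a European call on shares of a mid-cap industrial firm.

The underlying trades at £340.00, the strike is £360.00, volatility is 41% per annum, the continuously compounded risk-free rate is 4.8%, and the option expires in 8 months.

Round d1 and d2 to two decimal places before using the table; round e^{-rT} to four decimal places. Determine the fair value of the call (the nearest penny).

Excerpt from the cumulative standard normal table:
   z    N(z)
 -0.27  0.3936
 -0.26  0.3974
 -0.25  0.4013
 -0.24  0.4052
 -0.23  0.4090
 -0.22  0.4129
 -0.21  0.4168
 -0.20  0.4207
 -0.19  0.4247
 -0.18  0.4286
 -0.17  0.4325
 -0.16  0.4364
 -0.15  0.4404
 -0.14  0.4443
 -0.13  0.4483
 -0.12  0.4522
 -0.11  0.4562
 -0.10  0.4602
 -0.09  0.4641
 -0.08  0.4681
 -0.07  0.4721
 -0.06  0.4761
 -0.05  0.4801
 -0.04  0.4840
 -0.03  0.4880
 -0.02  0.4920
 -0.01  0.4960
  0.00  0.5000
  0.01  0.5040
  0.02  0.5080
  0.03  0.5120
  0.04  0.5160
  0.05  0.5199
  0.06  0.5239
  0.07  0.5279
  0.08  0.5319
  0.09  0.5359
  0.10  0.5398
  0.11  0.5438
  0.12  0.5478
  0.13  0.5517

£40.93

T = 0.6667;  σ√T = 0.3348
d₁ = [ln(340/360) + (0.048 + 0.41²/2)·0.6667] / 0.3348 = [-0.0572 + 0.0880] / 0.3348 = 0.0922 → 0.09
d₂ = d₁ − σ√T = 0.0922 − 0.3348 = -0.2425 → -0.24
e^(−rT) = e^(−0.048·0.6667) = 0.9685
N(d₁) = N(0.09) = 0.5359;  N(d₂) = N(-0.24) = 0.4052
C = 340·0.5359 − 360·0.9685·0.4052 = 182.2060 − 141.2770 = 40.9290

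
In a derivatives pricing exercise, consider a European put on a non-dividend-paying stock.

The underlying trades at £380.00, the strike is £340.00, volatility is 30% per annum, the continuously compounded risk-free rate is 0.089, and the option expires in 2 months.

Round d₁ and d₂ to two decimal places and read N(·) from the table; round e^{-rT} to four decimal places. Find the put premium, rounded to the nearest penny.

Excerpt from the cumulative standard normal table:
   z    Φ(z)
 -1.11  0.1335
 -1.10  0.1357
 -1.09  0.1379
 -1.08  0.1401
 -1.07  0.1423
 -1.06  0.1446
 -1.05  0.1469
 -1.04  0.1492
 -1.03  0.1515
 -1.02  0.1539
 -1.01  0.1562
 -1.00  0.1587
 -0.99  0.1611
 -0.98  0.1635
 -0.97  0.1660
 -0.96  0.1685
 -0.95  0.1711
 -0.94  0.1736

£3.21

T = 0.1667;  σ√T = 0.1225
ln(S/K) + (r + σ²/2)T = ln(380/340) + (0.089 + 0.3²/2)·0.1667 = 0.1112 + 0.0223 = 0.1336
d₁ = 0.1336 / 0.1225 = 1.0905 ⇒ 1.09
d₂ = d₁ − σ√T = 1.0905 − 0.1225 = 0.9680 ⇒ 0.97
e^(−rT) = e^(−0.089·0.1667) = 0.9853
N(−d₂) = N(-0.97) = 0.1660;  N(−d₁) = N(-1.09) = 0.1379
P = 340·0.9853·0.1660 − 380·0.1379 = 55.6103 − 52.4020 = 3.2083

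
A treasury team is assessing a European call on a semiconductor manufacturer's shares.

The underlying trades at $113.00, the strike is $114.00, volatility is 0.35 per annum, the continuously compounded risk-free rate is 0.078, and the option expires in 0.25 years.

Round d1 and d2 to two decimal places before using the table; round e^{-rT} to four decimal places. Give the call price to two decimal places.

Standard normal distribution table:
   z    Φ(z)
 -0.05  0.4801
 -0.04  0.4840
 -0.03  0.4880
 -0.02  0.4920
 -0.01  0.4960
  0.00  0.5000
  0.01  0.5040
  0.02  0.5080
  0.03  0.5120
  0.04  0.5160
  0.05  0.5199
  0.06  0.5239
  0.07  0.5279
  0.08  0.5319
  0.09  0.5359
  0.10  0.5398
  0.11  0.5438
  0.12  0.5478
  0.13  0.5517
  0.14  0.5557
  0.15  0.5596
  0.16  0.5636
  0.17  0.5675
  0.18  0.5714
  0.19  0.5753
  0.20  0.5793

T = 0.25;  σ√T = 0.1750
d₁ = [ln(113/114) + (0.078 + 0.35²/2)·0.25] / 0.1750 = [-0.0088 + 0.0348] / 0.1750 = 0.1486 → 0.15
d₂ = d₁ − σ√T = 0.1486 − 0.1750 = -0.0264 → -0.03
exp(−rT) = exp(−0.078·0.25) = 0.9807
C = 113·N(0.15) − 114·0.9807·N(-0.03) = 113·0.5596 − 114·0.9807·0.4880 = 63.2348 − 54.5583 = 8.6765

$8.68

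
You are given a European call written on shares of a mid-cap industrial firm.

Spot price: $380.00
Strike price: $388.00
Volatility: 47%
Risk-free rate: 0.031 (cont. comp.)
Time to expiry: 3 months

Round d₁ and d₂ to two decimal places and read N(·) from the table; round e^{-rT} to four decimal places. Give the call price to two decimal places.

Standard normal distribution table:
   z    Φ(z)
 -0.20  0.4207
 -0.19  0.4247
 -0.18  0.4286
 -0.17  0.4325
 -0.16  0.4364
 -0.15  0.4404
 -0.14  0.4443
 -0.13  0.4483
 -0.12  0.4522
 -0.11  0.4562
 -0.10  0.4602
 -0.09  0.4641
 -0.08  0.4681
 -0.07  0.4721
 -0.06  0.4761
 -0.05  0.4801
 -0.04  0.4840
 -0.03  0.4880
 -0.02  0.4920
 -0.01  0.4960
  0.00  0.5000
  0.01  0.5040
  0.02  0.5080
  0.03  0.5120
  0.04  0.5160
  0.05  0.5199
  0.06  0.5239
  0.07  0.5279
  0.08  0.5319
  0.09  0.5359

σ√T = 0.47 × 0.5000 = 0.2350
ln(S/K) + (r + σ²/2)T = ln(380/388) + (0.031 + 0.47²/2)·0.25 = -0.0208 + 0.0354 = 0.0145
d₁ = 0.0145 / 0.2350 = 0.0618 which rounds to 0.06
d₂ = d₁ − σ√T = 0.0618 − 0.2350 = -0.1732 which rounds to -0.17
exp(−rT) = exp(−0.031·0.25) = 0.9923
N(d₁) = N(0.06) = 0.5239;  N(d₂) = N(-0.17) = 0.4325
C = 380·0.5239 − 388·0.9923·0.4325 = 199.0820 − 166.5179 = 32.5641

$32.56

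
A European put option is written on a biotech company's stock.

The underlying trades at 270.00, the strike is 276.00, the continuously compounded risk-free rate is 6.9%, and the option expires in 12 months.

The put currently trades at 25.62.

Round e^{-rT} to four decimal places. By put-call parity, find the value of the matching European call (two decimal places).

38.03

exp(−rT) = exp(−0.069·1) = 0.9333
Put-call parity: C − P = S − K·e^(−rT) = 270 − 276·0.9333 = 270 − 257.5908 = 12.4092
C = P + (C − P) = 25.62 + (12.4092) = 38.0292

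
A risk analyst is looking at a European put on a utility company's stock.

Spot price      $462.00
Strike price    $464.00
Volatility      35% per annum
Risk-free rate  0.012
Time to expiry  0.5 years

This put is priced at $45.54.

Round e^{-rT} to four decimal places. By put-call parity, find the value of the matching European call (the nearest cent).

$46.32

exp(−rT) = exp(−0.012·0.5) = 0.9940
Put-call parity: C − P = S − K·e^(−rT) = 462 − 464·0.9940 = 462 − 461.2160 = 0.7840
C = P + (C − P) = 45.54 + (0.7840) = 46.3240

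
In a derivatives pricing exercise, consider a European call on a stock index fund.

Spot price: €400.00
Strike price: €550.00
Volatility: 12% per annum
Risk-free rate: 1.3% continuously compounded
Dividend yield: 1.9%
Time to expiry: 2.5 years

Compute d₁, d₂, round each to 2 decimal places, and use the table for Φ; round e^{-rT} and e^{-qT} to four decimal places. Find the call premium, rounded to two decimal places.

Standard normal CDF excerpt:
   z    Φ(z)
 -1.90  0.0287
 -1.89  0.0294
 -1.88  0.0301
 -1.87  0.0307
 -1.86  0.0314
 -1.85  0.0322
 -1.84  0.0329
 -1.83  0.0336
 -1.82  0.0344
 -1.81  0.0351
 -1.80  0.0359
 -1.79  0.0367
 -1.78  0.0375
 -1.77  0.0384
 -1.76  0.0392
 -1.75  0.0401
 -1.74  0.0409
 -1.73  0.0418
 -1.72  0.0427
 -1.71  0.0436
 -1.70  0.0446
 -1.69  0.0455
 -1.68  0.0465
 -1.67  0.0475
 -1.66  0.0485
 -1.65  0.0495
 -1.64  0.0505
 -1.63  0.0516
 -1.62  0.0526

€1.36

T = 2.5;  σ√T = 0.1897
d₁ = [ln(400/550) + (0.013 − 0.019 + 0.12²/2)·2.5] / 0.1897 = [-0.3185 + 0.0030] / 0.1897 = -1.6626 → -1.66
d₂ = d₁ − σ√T = -1.6626 − 0.1897 = -1.8523 → -1.85
e^(−qT) = e^(−0.019·2.5) = 0.9536;  e^(−rT) = e^(−0.013·2.5) = 0.9680
N(d₁) = N(-1.66) = 0.0485;  N(d₂) = N(-1.85) = 0.0322
C = 400·0.9536·0.0485 − 550·0.9680·0.0322 = 18.4998 − 17.1433 = 1.3566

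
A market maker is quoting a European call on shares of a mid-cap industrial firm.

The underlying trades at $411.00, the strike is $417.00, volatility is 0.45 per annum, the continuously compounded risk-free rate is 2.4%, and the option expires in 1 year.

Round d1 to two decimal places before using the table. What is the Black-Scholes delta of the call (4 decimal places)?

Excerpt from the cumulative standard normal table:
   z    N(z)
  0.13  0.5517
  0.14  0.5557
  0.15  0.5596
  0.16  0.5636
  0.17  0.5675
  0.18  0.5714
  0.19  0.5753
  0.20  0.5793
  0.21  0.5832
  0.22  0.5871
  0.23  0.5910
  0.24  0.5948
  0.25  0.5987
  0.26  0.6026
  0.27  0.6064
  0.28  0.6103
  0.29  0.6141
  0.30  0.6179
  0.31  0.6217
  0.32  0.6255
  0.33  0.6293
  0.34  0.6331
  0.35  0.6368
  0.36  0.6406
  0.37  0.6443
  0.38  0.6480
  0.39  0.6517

0.5987

σ√T = 0.45·√1 = 0.4500
ln(S/K) + (r + σ²/2)T = ln(411/417) + (0.024 + 0.45²/2)·1 = -0.0145 + 0.1253 = 0.1108
d₁ = 0.1108 / 0.4500 = 0.2461 ⇒ 0.25
N(d₁) = N(0.25) = 0.5987
Δ_call = N(d₁) = 0.5987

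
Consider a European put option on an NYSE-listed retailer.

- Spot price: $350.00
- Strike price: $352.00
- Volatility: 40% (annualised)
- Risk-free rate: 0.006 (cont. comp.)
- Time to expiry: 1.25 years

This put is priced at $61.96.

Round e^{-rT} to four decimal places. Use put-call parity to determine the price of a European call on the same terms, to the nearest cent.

e^(−rT) = e^(−0.006·1.25) = 0.9925
Put-call parity: C − P = S − K·e^(−rT) = 350 − 352·0.9925 = 350 − 349.3600 = 0.6400
C = P + (C − P) = 61.96 + (0.6400) = 62.6000

$62.60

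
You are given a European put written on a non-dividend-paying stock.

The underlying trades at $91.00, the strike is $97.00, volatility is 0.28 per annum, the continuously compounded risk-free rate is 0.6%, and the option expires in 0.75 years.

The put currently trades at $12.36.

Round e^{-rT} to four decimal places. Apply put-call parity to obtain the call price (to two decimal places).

$6.80

e^(−rT) = e^(−0.006·0.75) = 0.9955
Put-call parity: C − P = S − K·e^(−rT) = 91 − 97·0.9955 = 91 − 96.5635 = -5.5635
C = P + (C − P) = 12.36 + (-5.5635) = 6.7965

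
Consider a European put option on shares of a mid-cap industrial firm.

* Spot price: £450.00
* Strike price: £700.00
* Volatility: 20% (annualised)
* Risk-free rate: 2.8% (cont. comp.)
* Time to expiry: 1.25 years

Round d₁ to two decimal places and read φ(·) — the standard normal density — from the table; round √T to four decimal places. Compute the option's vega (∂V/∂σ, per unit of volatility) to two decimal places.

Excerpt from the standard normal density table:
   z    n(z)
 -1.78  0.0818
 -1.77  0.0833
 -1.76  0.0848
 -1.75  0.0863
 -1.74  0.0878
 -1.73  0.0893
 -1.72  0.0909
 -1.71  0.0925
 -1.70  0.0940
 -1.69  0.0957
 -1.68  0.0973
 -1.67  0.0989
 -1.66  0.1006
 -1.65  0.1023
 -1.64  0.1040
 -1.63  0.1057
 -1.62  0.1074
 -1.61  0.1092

T = 1.25;  σ√T = 0.2236
d₁ = [ln(450/700) + (0.028 + 0.2²/2)·1.25] / 0.2236 = [-0.4418 + 0.0600] / 0.2236 = -1.7076 which rounds to -1.71
√T = √1.25 = 1.1180
φ(d₁) = φ(-1.71) = 0.0925
vega = S·φ(d₁)·√T = 450·0.0925·1.1180 = 46.5368
(Call and put vega coincide under Black-Scholes.)

46.54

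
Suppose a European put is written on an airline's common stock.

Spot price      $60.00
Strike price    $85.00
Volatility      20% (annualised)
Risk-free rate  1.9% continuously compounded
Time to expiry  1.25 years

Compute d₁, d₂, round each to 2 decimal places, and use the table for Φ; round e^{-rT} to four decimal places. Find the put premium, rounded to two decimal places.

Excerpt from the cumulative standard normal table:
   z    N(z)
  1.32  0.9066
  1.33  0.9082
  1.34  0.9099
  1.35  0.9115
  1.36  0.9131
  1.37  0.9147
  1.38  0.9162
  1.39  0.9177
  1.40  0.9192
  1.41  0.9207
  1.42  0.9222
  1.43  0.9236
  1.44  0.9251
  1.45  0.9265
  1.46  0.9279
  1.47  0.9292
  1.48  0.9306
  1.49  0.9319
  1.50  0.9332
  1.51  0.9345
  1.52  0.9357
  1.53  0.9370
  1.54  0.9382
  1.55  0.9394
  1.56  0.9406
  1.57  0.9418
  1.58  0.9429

$23.48

σ√T = 0.2·√1.25 = 0.2236
d₁ = [ln(60/85) + (0.019 + 0.2²/2)·1.25] / 0.2236 = [-0.3483 + 0.0488] / 0.2236 = -1.3397 → -1.34
d₂ = d₁ − σ√T = -1.3397 − 0.2236 = -1.5633 → -1.56
e^(−rT) = e^(−0.019·1.25) = 0.9765
P = 85·0.9765·N(1.56) − 60·N(1.34) = 85·0.9765·0.9406 − 60·0.9099 = 78.0722 − 54.5940 = 23.4782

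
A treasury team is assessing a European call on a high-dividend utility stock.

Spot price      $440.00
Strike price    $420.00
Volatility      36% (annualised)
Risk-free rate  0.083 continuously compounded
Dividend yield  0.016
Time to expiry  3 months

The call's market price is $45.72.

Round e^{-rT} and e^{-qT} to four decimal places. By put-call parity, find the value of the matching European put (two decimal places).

exp(−qT) = exp(−0.016·0.25) = 0.9960;  exp(−rT) = exp(−0.083·0.25) = 0.9795
Put-call parity: C − P = S·e^(−qT) − K·e^(−rT) = 440·0.9960 − 420·0.9795 = 438.2400 − 411.3900 = 26.8500
P = C − (C − P) = 45.72 − (26.8500) = 18.8700

$18.87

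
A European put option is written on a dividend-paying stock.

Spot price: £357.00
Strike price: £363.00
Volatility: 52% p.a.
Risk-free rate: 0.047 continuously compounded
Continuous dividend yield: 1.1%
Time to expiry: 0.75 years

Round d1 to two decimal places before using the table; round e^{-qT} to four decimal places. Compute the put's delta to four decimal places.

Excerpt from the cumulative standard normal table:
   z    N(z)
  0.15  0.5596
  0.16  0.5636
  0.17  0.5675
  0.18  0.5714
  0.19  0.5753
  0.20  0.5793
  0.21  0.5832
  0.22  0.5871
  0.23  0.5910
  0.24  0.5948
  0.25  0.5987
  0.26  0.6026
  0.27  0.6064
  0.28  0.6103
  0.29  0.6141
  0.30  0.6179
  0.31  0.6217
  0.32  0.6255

T = 0.75;  σ√T = 0.4503
d₁ = [ln(357/363) + (0.047 − 0.011 + 0.52²/2)·0.75] / 0.4503 = [-0.0167 + 0.1284] / 0.4503 = 0.2481 which rounds to 0.25
N(d₁) = N(0.25) = 0.5987
Δ_put = e^(−qT)·(N(d₁) − 1) = 0.9918·(0.5987 − 1) = -0.3980

-0.3980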